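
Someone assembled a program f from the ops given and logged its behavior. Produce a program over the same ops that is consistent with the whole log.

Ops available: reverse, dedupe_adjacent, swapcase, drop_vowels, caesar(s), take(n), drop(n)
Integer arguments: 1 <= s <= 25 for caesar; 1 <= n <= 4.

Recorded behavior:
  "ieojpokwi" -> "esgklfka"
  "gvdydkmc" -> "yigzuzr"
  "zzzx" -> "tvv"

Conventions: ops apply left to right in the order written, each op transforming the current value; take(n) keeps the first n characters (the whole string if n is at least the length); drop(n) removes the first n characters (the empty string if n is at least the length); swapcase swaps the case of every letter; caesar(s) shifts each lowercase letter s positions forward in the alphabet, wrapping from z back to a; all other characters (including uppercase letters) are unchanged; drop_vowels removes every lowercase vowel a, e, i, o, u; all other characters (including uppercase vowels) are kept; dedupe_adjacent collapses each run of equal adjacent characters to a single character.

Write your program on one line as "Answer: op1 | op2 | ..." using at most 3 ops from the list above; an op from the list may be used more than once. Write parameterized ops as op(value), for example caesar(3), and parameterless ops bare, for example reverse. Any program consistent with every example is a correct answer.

caesar(22) | drop(1) | reverse

Check, running the answer program on each example:
  "ieojpokwi" -> "eakflkgse" -> "akflkgse" -> "esgklfka"
  "gvdydkmc" -> "crzuzgiy" -> "rzuzgiy" -> "yigzuzr"
  "zzzx" -> "vvvt" -> "vvt" -> "tvv"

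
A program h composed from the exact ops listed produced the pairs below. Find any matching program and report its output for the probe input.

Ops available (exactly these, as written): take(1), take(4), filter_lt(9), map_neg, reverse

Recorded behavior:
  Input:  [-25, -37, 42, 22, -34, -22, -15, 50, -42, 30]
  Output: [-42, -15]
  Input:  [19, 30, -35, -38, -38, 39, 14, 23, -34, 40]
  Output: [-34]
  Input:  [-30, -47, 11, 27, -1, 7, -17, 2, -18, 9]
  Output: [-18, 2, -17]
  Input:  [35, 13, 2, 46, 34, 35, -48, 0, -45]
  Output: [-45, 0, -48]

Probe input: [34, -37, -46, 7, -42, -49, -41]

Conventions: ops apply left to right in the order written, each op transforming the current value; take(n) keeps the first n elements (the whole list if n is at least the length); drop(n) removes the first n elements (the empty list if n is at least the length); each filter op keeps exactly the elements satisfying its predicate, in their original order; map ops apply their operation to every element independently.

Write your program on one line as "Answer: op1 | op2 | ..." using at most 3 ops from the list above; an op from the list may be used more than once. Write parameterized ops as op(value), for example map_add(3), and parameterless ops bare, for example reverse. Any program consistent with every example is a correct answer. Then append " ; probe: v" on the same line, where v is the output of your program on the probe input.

reverse | take(4) | filter_lt(9) ; probe: [-41, -49, -42, 7]

Check, running the answer program on each example:
  [-25, -37, 42, 22, -34, -22, -15, 50, -42, 30] -> [30, -42, 50, -15, -22, -34, 22, 42, -37, -25] -> [30, -42, 50, -15] -> [-42, -15]
  [19, 30, -35, -38, -38, 39, 14, 23, -34, 40] -> [40, -34, 23, 14, 39, -38, -38, -35, 30, 19] -> [40, -34, 23, 14] -> [-34]
  [-30, -47, 11, 27, -1, 7, -17, 2, -18, 9] -> [9, -18, 2, -17, 7, -1, 27, 11, -47, -30] -> [9, -18, 2, -17] -> [-18, 2, -17]
  [35, 13, 2, 46, 34, 35, -48, 0, -45] -> [-45, 0, -48, 35, 34, 46, 2, 13, 35] -> [-45, 0, -48, 35] -> [-45, 0, -48]
  probe: [34, -37, -46, 7, -42, -49, -41] -> [-41, -49, -42, 7, -46, -37, 34] -> [-41, -49, -42, 7] -> [-41, -49, -42, 7]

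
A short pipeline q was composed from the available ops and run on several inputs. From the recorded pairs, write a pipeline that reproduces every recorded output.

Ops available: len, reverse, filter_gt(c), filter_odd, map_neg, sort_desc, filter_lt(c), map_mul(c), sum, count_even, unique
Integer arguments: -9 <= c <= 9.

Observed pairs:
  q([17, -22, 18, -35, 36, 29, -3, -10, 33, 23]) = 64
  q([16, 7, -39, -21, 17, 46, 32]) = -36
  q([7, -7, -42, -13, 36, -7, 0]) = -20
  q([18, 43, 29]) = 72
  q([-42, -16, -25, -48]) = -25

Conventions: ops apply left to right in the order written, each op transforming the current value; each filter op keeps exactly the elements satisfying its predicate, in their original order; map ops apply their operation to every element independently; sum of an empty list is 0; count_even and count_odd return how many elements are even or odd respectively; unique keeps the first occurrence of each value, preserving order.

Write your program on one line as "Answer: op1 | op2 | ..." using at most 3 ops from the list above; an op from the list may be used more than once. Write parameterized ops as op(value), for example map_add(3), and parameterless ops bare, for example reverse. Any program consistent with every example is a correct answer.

filter_odd | sum

Check, running the answer program on each example:
  [17, -22, 18, -35, 36, 29, -3, -10, 33, 23] -> [17, -35, 29, -3, 33, 23] -> 64
  [16, 7, -39, -21, 17, 46, 32] -> [7, -39, -21, 17] -> -36
  [7, -7, -42, -13, 36, -7, 0] -> [7, -7, -13, -7] -> -20
  [18, 43, 29] -> [43, 29] -> 72
  [-42, -16, -25, -48] -> [-25] -> -25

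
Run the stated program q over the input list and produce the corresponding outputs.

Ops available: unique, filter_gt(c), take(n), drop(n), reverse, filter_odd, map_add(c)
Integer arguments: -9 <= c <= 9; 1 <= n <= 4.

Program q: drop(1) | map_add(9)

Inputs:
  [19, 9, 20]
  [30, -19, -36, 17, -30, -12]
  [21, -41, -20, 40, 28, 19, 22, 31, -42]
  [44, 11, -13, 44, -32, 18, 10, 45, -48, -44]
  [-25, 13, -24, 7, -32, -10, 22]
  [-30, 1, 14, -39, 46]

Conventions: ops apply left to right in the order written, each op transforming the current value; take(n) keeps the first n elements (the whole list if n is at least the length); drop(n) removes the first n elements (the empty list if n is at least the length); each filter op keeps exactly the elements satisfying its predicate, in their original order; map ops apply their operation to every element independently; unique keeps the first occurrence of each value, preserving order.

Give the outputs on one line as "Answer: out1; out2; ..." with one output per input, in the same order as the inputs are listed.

Execution, op by op:
  [19, 9, 20] -> [9, 20] -> [18, 29]
  [30, -19, -36, 17, -30, -12] -> [-19, -36, 17, -30, -12] -> [-10, -27, 26, -21, -3]
  [21, -41, -20, 40, 28, 19, 22, 31, -42] -> [-41, -20, 40, 28, 19, 22, 31, -42] -> [-32, -11, 49, 37, 28, 31, 40, -33]
  [44, 11, -13, 44, -32, 18, 10, 45, -48, -44] -> [11, -13, 44, -32, 18, 10, 45, -48, -44] -> [20, -4, 53, -23, 27, 19, 54, -39, -35]
  [-25, 13, -24, 7, -32, -10, 22] -> [13, -24, 7, -32, -10, 22] -> [22, -15, 16, -23, -1, 31]
  [-30, 1, 14, -39, 46] -> [1, 14, -39, 46] -> [10, 23, -30, 55]

[18, 29]; [-10, -27, 26, -21, -3]; [-32, -11, 49, 37, 28, 31, 40, -33]; [20, -4, 53, -23, 27, 19, 54, -39, -35]; [22, -15, 16, -23, -1, 31]; [10, 23, -30, 55]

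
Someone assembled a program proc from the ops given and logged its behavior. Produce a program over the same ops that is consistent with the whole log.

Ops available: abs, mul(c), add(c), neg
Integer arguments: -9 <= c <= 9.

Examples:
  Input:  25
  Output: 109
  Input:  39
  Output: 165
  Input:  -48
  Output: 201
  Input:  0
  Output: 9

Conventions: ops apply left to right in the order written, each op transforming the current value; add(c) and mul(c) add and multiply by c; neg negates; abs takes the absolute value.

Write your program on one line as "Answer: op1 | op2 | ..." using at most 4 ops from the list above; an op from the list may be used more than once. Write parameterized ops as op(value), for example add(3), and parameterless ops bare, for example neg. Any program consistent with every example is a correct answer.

mul(-4) | abs | add(9)

Check, running the answer program on each example:
  25 -> -100 -> 100 -> 109
  39 -> -156 -> 156 -> 165
  -48 -> 192 -> 192 -> 201
  0 -> 0 -> 0 -> 9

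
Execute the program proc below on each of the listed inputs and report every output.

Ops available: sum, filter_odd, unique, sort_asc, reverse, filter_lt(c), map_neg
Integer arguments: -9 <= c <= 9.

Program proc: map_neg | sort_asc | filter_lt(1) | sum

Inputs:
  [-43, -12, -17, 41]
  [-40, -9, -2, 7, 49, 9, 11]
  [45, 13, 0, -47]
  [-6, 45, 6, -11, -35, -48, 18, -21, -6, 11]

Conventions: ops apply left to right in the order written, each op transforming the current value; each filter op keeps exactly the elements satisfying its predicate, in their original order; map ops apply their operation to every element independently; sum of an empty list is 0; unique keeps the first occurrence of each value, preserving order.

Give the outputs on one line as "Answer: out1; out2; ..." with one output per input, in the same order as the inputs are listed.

-41; -76; -58; -80

Execution, op by op:
  [-43, -12, -17, 41] -> [43, 12, 17, -41] -> [-41, 12, 17, 43] -> [-41] -> -41
  [-40, -9, -2, 7, 49, 9, 11] -> [40, 9, 2, -7, -49, -9, -11] -> [-49, -11, -9, -7, 2, 9, 40] -> [-49, -11, -9, -7] -> -76
  [45, 13, 0, -47] -> [-45, -13, 0, 47] -> [-45, -13, 0, 47] -> [-45, -13, 0] -> -58
  [-6, 45, 6, -11, -35, -48, 18, -21, -6, 11] -> [6, -45, -6, 11, 35, 48, -18, 21, 6, -11] -> [-45, -18, -11, -6, 6, 6, 11, 21, 35, 48] -> [-45, -18, -11, -6] -> -80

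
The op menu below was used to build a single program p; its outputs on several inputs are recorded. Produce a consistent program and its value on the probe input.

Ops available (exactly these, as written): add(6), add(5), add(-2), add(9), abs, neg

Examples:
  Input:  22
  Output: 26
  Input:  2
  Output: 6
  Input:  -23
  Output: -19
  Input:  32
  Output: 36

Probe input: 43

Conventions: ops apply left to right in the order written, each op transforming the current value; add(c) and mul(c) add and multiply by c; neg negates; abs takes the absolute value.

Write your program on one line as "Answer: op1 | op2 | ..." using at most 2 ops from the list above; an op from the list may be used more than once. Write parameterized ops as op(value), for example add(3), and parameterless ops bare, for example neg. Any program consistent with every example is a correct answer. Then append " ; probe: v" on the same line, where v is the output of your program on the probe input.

add(-2) | add(6) ; probe: 47

Check, running the answer program on each example:
  22 -> 20 -> 26
  2 -> 0 -> 6
  -23 -> -25 -> -19
  32 -> 30 -> 36
  probe: 43 -> 41 -> 47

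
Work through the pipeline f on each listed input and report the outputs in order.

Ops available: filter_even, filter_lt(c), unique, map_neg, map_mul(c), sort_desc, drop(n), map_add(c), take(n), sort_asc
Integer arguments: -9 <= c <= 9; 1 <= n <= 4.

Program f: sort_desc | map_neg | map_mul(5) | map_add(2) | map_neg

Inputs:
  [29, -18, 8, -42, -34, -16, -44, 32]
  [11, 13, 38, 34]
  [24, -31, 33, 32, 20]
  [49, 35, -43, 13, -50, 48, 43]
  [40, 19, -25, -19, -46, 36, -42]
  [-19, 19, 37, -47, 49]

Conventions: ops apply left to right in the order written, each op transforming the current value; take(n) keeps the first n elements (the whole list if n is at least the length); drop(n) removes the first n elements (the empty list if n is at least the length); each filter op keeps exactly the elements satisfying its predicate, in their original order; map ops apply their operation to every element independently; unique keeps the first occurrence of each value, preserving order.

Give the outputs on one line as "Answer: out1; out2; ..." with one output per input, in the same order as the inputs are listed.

[158, 143, 38, -82, -92, -172, -212, -222]; [188, 168, 63, 53]; [163, 158, 118, 98, -157]; [243, 238, 213, 173, 63, -217, -252]; [198, 178, 93, -97, -127, -212, -232]; [243, 183, 93, -97, -237]

Execution, op by op:
  [29, -18, 8, -42, -34, -16, -44, 32] -> [32, 29, 8, -16, -18, -34, -42, -44] -> [-32, -29, -8, 16, 18, 34, 42, 44] -> [-160, -145, -40, 80, 90, 170, 210, 220] -> [-158, -143, -38, 82, 92, 172, 212, 222] -> [158, 143, 38, -82, -92, -172, -212, -222]
  [11, 13, 38, 34] -> [38, 34, 13, 11] -> [-38, -34, -13, -11] -> [-190, -170, -65, -55] -> [-188, -168, -63, -53] -> [188, 168, 63, 53]
  [24, -31, 33, 32, 20] -> [33, 32, 24, 20, -31] -> [-33, -32, -24, -20, 31] -> [-165, -160, -120, -100, 155] -> [-163, -158, -118, -98, 157] -> [163, 158, 118, 98, -157]
  [49, 35, -43, 13, -50, 48, 43] -> [49, 48, 43, 35, 13, -43, -50] -> [-49, -48, -43, -35, -13, 43, 50] -> [-245, -240, -215, -175, -65, 215, 250] -> [-243, -238, -213, -173, -63, 217, 252] -> [243, 238, 213, 173, 63, -217, -252]
  [40, 19, -25, -19, -46, 36, -42] -> [40, 36, 19, -19, -25, -42, -46] -> [-40, -36, -19, 19, 25, 42, 46] -> [-200, -180, -95, 95, 125, 210, 230] -> [-198, -178, -93, 97, 127, 212, 232] -> [198, 178, 93, -97, -127, -212, -232]
  [-19, 19, 37, -47, 49] -> [49, 37, 19, -19, -47] -> [-49, -37, -19, 19, 47] -> [-245, -185, -95, 95, 235] -> [-243, -183, -93, 97, 237] -> [243, 183, 93, -97, -237]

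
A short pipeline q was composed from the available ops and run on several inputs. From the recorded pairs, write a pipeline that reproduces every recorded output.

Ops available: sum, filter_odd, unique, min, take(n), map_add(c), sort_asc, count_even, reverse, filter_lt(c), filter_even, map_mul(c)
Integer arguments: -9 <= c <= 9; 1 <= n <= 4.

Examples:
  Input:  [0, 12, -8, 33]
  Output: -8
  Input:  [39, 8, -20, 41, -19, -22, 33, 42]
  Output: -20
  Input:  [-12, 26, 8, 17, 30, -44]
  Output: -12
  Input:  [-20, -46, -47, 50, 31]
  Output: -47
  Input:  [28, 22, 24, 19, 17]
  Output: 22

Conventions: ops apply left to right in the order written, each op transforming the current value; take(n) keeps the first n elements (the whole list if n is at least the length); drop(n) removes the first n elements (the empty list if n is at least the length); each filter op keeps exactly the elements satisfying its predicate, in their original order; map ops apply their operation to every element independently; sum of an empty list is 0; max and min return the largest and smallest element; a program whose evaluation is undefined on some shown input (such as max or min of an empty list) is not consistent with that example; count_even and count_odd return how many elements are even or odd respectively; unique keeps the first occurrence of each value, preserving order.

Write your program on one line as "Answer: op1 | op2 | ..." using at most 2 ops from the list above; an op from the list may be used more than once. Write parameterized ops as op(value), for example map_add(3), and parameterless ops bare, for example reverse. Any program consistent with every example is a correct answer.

take(3) | min

Check, running the answer program on each example:
  [0, 12, -8, 33] -> [0, 12, -8] -> -8
  [39, 8, -20, 41, -19, -22, 33, 42] -> [39, 8, -20] -> -20
  [-12, 26, 8, 17, 30, -44] -> [-12, 26, 8] -> -12
  [-20, -46, -47, 50, 31] -> [-20, -46, -47] -> -47
  [28, 22, 24, 19, 17] -> [28, 22, 24] -> 22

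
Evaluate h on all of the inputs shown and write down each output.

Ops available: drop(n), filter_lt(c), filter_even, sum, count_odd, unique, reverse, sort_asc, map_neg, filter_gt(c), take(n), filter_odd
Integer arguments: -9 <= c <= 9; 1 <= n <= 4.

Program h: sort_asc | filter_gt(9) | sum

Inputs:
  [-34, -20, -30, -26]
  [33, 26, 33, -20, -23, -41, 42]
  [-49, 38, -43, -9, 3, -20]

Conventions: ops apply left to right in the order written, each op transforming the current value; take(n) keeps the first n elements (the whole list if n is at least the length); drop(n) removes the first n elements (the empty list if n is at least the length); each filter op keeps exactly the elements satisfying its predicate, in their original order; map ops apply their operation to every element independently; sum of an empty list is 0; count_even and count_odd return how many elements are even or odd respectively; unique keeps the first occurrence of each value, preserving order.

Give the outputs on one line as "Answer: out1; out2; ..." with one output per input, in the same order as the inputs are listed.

Execution, op by op:
  [-34, -20, -30, -26] -> [-34, -30, -26, -20] -> [] -> 0
  [33, 26, 33, -20, -23, -41, 42] -> [-41, -23, -20, 26, 33, 33, 42] -> [26, 33, 33, 42] -> 134
  [-49, 38, -43, -9, 3, -20] -> [-49, -43, -20, -9, 3, 38] -> [38] -> 38

0; 134; 38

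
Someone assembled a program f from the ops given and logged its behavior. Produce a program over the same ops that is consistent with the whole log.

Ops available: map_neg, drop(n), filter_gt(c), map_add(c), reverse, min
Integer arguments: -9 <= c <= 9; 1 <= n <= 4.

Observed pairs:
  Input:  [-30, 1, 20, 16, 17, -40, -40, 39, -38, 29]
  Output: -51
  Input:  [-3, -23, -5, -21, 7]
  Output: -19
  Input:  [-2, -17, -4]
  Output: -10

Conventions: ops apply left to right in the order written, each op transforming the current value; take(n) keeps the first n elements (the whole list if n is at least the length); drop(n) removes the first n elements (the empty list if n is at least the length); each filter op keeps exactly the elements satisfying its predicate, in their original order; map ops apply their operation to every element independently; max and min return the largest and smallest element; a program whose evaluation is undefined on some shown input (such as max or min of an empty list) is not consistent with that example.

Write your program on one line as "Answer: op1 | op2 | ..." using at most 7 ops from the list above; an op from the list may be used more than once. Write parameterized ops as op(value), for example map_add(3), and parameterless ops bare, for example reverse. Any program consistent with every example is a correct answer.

map_add(-1) | map_add(9) | filter_gt(3) | map_neg | map_add(-4) | min

Check, running the answer program on each example:
  [-30, 1, 20, 16, 17, -40, -40, 39, -38, 29] -> [-31, 0, 19, 15, 16, -41, -41, 38, -39, 28] -> [-22, 9, 28, 24, 25, -32, -32, 47, -30, 37] -> [9, 28, 24, 25, 47, 37] -> [-9, -28, -24, -25, -47, -37] -> [-13, -32, -28, -29, -51, -41] -> -51
  [-3, -23, -5, -21, 7] -> [-4, -24, -6, -22, 6] -> [5, -15, 3, -13, 15] -> [5, 15] -> [-5, -15] -> [-9, -19] -> -19
  [-2, -17, -4] -> [-3, -18, -5] -> [6, -9, 4] -> [6, 4] -> [-6, -4] -> [-10, -8] -> -10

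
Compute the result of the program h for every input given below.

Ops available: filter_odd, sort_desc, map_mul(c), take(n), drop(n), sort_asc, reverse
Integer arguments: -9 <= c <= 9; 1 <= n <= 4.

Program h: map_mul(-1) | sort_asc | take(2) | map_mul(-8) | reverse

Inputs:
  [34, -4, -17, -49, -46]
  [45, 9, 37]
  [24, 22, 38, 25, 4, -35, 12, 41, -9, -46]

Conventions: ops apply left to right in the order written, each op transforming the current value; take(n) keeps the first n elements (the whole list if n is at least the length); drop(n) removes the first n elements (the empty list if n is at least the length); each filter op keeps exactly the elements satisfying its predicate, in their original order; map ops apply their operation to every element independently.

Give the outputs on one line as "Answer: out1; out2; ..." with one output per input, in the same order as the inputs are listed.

Execution, op by op:
  [34, -4, -17, -49, -46] -> [-34, 4, 17, 49, 46] -> [-34, 4, 17, 46, 49] -> [-34, 4] -> [272, -32] -> [-32, 272]
  [45, 9, 37] -> [-45, -9, -37] -> [-45, -37, -9] -> [-45, -37] -> [360, 296] -> [296, 360]
  [24, 22, 38, 25, 4, -35, 12, 41, -9, -46] -> [-24, -22, -38, -25, -4, 35, -12, -41, 9, 46] -> [-41, -38, -25, -24, -22, -12, -4, 9, 35, 46] -> [-41, -38] -> [328, 304] -> [304, 328]

[-32, 272]; [296, 360]; [304, 328]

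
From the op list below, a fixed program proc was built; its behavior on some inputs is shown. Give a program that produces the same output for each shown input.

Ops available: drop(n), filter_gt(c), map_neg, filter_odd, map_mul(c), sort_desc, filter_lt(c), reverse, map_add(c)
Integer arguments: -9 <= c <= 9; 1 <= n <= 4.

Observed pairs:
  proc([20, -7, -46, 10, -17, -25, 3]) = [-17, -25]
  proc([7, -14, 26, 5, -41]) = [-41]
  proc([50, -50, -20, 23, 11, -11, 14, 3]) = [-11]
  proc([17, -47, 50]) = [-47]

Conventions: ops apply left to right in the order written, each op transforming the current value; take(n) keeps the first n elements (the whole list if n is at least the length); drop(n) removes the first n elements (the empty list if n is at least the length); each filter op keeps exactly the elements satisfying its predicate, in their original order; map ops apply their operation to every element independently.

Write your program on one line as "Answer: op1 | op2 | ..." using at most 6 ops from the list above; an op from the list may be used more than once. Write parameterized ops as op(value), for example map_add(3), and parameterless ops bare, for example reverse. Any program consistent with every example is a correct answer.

map_add(2) | sort_desc | filter_lt(-5) | filter_odd | map_add(-2)

Check, running the answer program on each example:
  [20, -7, -46, 10, -17, -25, 3] -> [22, -5, -44, 12, -15, -23, 5] -> [22, 12, 5, -5, -15, -23, -44] -> [-15, -23, -44] -> [-15, -23] -> [-17, -25]
  [7, -14, 26, 5, -41] -> [9, -12, 28, 7, -39] -> [28, 9, 7, -12, -39] -> [-12, -39] -> [-39] -> [-41]
  [50, -50, -20, 23, 11, -11, 14, 3] -> [52, -48, -18, 25, 13, -9, 16, 5] -> [52, 25, 16, 13, 5, -9, -18, -48] -> [-9, -18, -48] -> [-9] -> [-11]
  [17, -47, 50] -> [19, -45, 52] -> [52, 19, -45] -> [-45] -> [-45] -> [-47]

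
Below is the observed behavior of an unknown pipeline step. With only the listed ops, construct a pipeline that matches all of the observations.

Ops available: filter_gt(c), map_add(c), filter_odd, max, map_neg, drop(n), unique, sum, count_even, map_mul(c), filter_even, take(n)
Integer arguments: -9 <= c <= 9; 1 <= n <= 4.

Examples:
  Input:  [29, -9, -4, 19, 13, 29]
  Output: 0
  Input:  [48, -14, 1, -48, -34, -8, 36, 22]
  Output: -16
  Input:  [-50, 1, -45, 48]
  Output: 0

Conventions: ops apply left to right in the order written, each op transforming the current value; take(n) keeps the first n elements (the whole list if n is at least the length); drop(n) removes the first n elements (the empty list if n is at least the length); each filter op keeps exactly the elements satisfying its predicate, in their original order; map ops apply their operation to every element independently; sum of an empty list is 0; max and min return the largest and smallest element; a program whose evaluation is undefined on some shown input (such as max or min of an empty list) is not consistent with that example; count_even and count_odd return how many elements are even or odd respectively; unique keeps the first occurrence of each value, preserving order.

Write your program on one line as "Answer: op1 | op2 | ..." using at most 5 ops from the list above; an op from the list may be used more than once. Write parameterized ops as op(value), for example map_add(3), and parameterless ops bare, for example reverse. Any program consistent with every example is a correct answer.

filter_even | drop(3) | map_neg | sum

Check, running the answer program on each example:
  [29, -9, -4, 19, 13, 29] -> [-4] -> [] -> [] -> 0
  [48, -14, 1, -48, -34, -8, 36, 22] -> [48, -14, -48, -34, -8, 36, 22] -> [-34, -8, 36, 22] -> [34, 8, -36, -22] -> -16
  [-50, 1, -45, 48] -> [-50, 48] -> [] -> [] -> 0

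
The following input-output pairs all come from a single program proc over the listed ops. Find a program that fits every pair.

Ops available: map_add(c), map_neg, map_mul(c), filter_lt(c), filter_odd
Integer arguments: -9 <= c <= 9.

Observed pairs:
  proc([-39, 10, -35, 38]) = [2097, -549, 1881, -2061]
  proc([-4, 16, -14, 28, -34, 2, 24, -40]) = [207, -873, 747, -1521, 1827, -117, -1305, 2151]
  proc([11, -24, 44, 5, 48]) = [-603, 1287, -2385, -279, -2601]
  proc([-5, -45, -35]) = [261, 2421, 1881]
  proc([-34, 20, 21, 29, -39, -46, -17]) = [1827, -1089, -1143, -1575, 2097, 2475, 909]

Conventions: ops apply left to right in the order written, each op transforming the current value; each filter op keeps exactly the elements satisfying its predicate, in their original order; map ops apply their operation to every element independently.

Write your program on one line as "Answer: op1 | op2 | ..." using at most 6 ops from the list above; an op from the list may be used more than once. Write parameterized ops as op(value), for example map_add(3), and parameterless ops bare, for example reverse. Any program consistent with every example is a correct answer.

map_neg | map_mul(-9) | map_mul(6) | map_neg | map_add(-9)

Check, running the answer program on each example:
  [-39, 10, -35, 38] -> [39, -10, 35, -38] -> [-351, 90, -315, 342] -> [-2106, 540, -1890, 2052] -> [2106, -540, 1890, -2052] -> [2097, -549, 1881, -2061]
  [-4, 16, -14, 28, -34, 2, 24, -40] -> [4, -16, 14, -28, 34, -2, -24, 40] -> [-36, 144, -126, 252, -306, 18, 216, -360] -> [-216, 864, -756, 1512, -1836, 108, 1296, -2160] -> [216, -864, 756, -1512, 1836, -108, -1296, 2160] -> [207, -873, 747, -1521, 1827, -117, -1305, 2151]
  [11, -24, 44, 5, 48] -> [-11, 24, -44, -5, -48] -> [99, -216, 396, 45, 432] -> [594, -1296, 2376, 270, 2592] -> [-594, 1296, -2376, -270, -2592] -> [-603, 1287, -2385, -279, -2601]
  [-5, -45, -35] -> [5, 45, 35] -> [-45, -405, -315] -> [-270, -2430, -1890] -> [270, 2430, 1890] -> [261, 2421, 1881]
  [-34, 20, 21, 29, -39, -46, -17] -> [34, -20, -21, -29, 39, 46, 17] -> [-306, 180, 189, 261, -351, -414, -153] -> [-1836, 1080, 1134, 1566, -2106, -2484, -918] -> [1836, -1080, -1134, -1566, 2106, 2484, 918] -> [1827, -1089, -1143, -1575, 2097, 2475, 909]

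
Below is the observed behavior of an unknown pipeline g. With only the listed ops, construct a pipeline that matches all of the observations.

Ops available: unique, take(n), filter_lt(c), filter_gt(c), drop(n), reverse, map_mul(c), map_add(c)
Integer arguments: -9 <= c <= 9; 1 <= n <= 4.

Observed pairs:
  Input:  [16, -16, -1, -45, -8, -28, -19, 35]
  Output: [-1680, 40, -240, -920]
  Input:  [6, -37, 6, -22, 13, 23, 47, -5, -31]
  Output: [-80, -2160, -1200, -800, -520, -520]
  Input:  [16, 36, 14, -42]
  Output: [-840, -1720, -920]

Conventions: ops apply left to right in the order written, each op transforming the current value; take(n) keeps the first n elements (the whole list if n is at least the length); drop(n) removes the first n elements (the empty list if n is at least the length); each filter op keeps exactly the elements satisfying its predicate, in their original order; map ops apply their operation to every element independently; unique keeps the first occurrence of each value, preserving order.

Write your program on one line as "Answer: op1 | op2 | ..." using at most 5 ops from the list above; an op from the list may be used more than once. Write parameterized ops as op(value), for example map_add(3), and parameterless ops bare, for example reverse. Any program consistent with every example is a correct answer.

map_add(7) | filter_gt(-9) | reverse | map_mul(8) | map_mul(-5)

Check, running the answer program on each example:
  [16, -16, -1, -45, -8, -28, -19, 35] -> [23, -9, 6, -38, -1, -21, -12, 42] -> [23, 6, -1, 42] -> [42, -1, 6, 23] -> [336, -8, 48, 184] -> [-1680, 40, -240, -920]
  [6, -37, 6, -22, 13, 23, 47, -5, -31] -> [13, -30, 13, -15, 20, 30, 54, 2, -24] -> [13, 13, 20, 30, 54, 2] -> [2, 54, 30, 20, 13, 13] -> [16, 432, 240, 160, 104, 104] -> [-80, -2160, -1200, -800, -520, -520]
  [16, 36, 14, -42] -> [23, 43, 21, -35] -> [23, 43, 21] -> [21, 43, 23] -> [168, 344, 184] -> [-840, -1720, -920]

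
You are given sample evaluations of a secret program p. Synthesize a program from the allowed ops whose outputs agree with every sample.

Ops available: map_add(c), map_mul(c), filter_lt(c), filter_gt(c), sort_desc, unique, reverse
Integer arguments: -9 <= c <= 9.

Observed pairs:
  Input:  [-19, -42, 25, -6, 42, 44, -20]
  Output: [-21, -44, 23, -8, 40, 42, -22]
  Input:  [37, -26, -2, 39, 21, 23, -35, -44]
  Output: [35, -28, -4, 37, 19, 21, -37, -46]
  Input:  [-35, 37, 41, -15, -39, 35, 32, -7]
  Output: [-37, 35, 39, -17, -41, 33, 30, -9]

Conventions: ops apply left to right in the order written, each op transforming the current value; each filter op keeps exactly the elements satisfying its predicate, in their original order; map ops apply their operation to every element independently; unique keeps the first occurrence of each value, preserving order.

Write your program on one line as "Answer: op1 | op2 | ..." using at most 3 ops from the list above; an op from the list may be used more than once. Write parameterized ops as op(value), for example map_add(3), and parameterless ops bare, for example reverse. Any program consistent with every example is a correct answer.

map_add(1) | map_add(-3)

Check, running the answer program on each example:
  [-19, -42, 25, -6, 42, 44, -20] -> [-18, -41, 26, -5, 43, 45, -19] -> [-21, -44, 23, -8, 40, 42, -22]
  [37, -26, -2, 39, 21, 23, -35, -44] -> [38, -25, -1, 40, 22, 24, -34, -43] -> [35, -28, -4, 37, 19, 21, -37, -46]
  [-35, 37, 41, -15, -39, 35, 32, -7] -> [-34, 38, 42, -14, -38, 36, 33, -6] -> [-37, 35, 39, -17, -41, 33, 30, -9]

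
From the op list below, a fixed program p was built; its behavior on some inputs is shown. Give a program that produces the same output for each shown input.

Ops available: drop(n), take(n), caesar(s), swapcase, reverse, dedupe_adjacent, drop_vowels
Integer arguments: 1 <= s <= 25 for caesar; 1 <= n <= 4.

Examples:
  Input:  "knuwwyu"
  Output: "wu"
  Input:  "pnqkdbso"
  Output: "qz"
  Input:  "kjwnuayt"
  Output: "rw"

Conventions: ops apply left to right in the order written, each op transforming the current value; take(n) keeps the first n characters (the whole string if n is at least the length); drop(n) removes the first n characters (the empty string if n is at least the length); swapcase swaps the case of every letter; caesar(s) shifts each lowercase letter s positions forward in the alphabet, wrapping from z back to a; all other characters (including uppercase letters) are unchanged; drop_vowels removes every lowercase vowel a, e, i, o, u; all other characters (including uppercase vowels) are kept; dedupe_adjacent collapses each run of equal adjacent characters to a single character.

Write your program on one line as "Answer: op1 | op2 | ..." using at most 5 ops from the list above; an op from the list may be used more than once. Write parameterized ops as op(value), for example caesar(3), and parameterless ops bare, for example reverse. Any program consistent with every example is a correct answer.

reverse | drop_vowels | caesar(24) | take(2)

Check, running the answer program on each example:
  "knuwwyu" -> "uywwunk" -> "ywwnk" -> "wuuli" -> "wu"
  "pnqkdbso" -> "osbdkqnp" -> "sbdkqnp" -> "qzbioln" -> "qz"
  "kjwnuayt" -> "tyaunwjk" -> "tynwjk" -> "rwluhi" -> "rw"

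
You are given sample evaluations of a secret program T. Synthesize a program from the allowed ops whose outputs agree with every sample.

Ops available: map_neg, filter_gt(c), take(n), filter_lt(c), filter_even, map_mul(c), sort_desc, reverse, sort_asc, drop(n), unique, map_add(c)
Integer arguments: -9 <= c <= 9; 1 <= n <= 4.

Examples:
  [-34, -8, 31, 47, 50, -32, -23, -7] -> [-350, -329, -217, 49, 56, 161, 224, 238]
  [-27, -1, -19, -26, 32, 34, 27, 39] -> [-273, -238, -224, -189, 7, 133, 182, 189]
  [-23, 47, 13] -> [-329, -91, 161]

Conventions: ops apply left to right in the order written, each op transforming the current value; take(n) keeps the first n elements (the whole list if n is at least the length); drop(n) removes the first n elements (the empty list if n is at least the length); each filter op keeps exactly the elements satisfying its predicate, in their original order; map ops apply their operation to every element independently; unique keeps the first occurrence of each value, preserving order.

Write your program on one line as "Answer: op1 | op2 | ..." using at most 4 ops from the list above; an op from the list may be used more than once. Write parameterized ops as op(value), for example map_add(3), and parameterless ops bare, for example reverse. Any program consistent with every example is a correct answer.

map_mul(7) | map_neg | sort_asc

Check, running the answer program on each example:
  [-34, -8, 31, 47, 50, -32, -23, -7] -> [-238, -56, 217, 329, 350, -224, -161, -49] -> [238, 56, -217, -329, -350, 224, 161, 49] -> [-350, -329, -217, 49, 56, 161, 224, 238]
  [-27, -1, -19, -26, 32, 34, 27, 39] -> [-189, -7, -133, -182, 224, 238, 189, 273] -> [189, 7, 133, 182, -224, -238, -189, -273] -> [-273, -238, -224, -189, 7, 133, 182, 189]
  [-23, 47, 13] -> [-161, 329, 91] -> [161, -329, -91] -> [-329, -91, 161]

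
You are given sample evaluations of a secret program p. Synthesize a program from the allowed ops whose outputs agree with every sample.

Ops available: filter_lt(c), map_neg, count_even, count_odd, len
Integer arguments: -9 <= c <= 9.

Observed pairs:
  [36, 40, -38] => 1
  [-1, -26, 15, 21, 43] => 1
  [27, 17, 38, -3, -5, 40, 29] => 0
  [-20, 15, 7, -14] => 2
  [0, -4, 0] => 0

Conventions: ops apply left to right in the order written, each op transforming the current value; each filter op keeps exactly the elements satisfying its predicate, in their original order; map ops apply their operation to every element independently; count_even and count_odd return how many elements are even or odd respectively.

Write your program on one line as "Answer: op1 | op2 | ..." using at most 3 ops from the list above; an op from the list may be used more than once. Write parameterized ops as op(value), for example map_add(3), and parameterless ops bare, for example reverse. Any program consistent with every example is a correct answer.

filter_lt(-7) | map_neg | count_even

Check, running the answer program on each example:
  [36, 40, -38] -> [-38] -> [38] -> 1
  [-1, -26, 15, 21, 43] -> [-26] -> [26] -> 1
  [27, 17, 38, -3, -5, 40, 29] -> [] -> [] -> 0
  [-20, 15, 7, -14] -> [-20, -14] -> [20, 14] -> 2
  [0, -4, 0] -> [] -> [] -> 0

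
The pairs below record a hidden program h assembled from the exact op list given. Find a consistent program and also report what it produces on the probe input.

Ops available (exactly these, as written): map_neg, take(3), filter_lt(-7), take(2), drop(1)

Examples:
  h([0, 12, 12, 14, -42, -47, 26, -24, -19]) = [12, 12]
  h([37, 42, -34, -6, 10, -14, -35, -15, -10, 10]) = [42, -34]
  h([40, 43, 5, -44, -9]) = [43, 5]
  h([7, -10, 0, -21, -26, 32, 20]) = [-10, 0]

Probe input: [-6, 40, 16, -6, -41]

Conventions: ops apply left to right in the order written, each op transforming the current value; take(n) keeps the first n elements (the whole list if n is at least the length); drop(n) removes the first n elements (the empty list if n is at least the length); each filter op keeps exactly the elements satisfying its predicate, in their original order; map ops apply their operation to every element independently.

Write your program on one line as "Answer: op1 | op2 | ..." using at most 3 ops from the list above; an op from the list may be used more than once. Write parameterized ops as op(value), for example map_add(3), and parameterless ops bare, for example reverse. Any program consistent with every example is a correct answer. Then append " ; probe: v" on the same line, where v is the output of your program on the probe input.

take(3) | drop(1) ; probe: [40, 16]

Check, running the answer program on each example:
  [0, 12, 12, 14, -42, -47, 26, -24, -19] -> [0, 12, 12] -> [12, 12]
  [37, 42, -34, -6, 10, -14, -35, -15, -10, 10] -> [37, 42, -34] -> [42, -34]
  [40, 43, 5, -44, -9] -> [40, 43, 5] -> [43, 5]
  [7, -10, 0, -21, -26, 32, 20] -> [7, -10, 0] -> [-10, 0]
  probe: [-6, 40, 16, -6, -41] -> [-6, 40, 16] -> [40, 16]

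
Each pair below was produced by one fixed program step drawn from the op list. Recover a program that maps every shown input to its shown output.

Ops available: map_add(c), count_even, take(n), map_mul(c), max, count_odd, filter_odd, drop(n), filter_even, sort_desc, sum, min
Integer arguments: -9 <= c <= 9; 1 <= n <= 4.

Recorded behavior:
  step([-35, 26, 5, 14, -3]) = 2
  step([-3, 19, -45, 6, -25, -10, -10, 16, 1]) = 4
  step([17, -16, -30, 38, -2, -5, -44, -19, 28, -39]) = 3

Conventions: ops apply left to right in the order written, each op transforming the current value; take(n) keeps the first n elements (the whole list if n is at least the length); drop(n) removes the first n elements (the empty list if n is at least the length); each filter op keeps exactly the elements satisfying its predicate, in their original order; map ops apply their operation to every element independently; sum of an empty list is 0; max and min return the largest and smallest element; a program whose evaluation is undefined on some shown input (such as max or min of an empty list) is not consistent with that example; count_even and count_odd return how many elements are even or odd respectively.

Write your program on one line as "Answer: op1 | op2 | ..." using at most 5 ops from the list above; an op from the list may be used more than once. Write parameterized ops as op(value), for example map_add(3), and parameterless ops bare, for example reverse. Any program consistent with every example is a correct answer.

filter_odd | sort_desc | drop(1) | count_odd

Check, running the answer program on each example:
  [-35, 26, 5, 14, -3] -> [-35, 5, -3] -> [5, -3, -35] -> [-3, -35] -> 2
  [-3, 19, -45, 6, -25, -10, -10, 16, 1] -> [-3, 19, -45, -25, 1] -> [19, 1, -3, -25, -45] -> [1, -3, -25, -45] -> 4
  [17, -16, -30, 38, -2, -5, -44, -19, 28, -39] -> [17, -5, -19, -39] -> [17, -5, -19, -39] -> [-5, -19, -39] -> 3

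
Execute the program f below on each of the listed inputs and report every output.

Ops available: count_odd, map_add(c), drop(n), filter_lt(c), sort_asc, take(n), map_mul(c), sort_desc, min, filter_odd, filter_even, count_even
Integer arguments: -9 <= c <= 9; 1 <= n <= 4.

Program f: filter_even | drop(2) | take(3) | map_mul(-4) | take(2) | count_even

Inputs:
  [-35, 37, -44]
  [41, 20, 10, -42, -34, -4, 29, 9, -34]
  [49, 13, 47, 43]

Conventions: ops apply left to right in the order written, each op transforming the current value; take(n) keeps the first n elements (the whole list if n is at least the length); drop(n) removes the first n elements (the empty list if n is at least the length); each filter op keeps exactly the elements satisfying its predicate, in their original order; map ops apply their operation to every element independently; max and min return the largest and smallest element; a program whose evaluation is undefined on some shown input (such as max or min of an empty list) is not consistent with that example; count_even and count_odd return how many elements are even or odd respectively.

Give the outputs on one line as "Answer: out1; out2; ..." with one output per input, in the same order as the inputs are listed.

0; 2; 0

Execution, op by op:
  [-35, 37, -44] -> [-44] -> [] -> [] -> [] -> [] -> 0
  [41, 20, 10, -42, -34, -4, 29, 9, -34] -> [20, 10, -42, -34, -4, -34] -> [-42, -34, -4, -34] -> [-42, -34, -4] -> [168, 136, 16] -> [168, 136] -> 2
  [49, 13, 47, 43] -> [] -> [] -> [] -> [] -> [] -> 0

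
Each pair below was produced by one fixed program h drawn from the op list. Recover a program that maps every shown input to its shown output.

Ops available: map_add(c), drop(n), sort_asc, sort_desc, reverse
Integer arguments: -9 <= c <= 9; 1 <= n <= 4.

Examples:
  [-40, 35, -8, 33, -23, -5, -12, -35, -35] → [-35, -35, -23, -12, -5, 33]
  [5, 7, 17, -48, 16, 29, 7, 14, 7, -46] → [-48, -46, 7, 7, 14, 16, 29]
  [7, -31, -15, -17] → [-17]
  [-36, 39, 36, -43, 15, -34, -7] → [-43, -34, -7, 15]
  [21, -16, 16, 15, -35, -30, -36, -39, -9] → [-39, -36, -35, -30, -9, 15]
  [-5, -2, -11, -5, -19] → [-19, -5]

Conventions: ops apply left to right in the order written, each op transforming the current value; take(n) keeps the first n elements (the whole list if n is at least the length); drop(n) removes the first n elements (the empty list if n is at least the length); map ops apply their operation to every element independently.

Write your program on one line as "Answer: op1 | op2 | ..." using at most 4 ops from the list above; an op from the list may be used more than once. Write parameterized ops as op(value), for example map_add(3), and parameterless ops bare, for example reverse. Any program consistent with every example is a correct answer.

drop(3) | sort_desc | reverse

Check, running the answer program on each example:
  [-40, 35, -8, 33, -23, -5, -12, -35, -35] -> [33, -23, -5, -12, -35, -35] -> [33, -5, -12, -23, -35, -35] -> [-35, -35, -23, -12, -5, 33]
  [5, 7, 17, -48, 16, 29, 7, 14, 7, -46] -> [-48, 16, 29, 7, 14, 7, -46] -> [29, 16, 14, 7, 7, -46, -48] -> [-48, -46, 7, 7, 14, 16, 29]
  [7, -31, -15, -17] -> [-17] -> [-17] -> [-17]
  [-36, 39, 36, -43, 15, -34, -7] -> [-43, 15, -34, -7] -> [15, -7, -34, -43] -> [-43, -34, -7, 15]
  [21, -16, 16, 15, -35, -30, -36, -39, -9] -> [15, -35, -30, -36, -39, -9] -> [15, -9, -30, -35, -36, -39] -> [-39, -36, -35, -30, -9, 15]
  [-5, -2, -11, -5, -19] -> [-5, -19] -> [-5, -19] -> [-19, -5]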